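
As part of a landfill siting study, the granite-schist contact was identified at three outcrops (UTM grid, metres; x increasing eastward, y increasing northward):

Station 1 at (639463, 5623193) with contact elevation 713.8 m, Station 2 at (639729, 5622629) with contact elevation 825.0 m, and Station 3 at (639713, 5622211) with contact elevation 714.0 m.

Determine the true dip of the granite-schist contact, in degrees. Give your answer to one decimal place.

Two edge vectors: Station 1→Station 2 = (266, -564, 111.2), Station 1→Station 3 = (250, -982, 0.2).
Normal n = (Station 1→Station 2) × (Station 1→Station 3) = (109085.6, 27746.8, -120212).
So ∂z/∂x = −n_x/n_z = 0.90744 and ∂z/∂y = −n_y/n_z = 0.23082.
Gradient magnitude |∇z| = √(a² + b²) = √(0.82345 + 0.05328) = 0.93634.
True dip = arctan(0.93634) = 43.1°, dipping toward WSW (azimuth ≈ 256°).

43.1°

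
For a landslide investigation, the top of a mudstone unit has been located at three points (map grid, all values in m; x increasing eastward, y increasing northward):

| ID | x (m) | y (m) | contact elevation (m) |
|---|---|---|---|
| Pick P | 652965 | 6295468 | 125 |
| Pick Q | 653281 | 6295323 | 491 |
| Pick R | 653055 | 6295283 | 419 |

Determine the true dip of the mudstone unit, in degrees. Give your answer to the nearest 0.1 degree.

55.1°

Let the plane be z = a·x + b·y + c.
Pick Q−Pick P: 316a − 145b = 366;  Pick R−Pick P: 90a − 185b = 294.
Solving gives a = 0.55230, b = −1.32050.
Gradient magnitude |∇z| = √(a² + b²) = √(0.30504 + 1.74373) = 1.43135.
True dip = arctan(1.43135) = 55.1°, dipping toward NNW (azimuth ≈ 337°).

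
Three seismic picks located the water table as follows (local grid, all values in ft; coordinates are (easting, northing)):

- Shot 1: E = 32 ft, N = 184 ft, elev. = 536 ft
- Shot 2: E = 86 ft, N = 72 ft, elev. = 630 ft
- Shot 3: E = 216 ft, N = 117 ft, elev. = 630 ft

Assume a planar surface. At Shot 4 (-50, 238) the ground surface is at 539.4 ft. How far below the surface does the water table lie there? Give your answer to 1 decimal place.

Let the plane be z = a·E + b·N + c.
Shot 2−Shot 1: 54a − 112b = 94;  Shot 3−Shot 1: 184a − 67b = 94.
Solving gives a = 0.24897, b = −0.71925.
Then c = 536 − a·32 − b·184 = 660.37.
At (-50, 238): z_contact = −12.45 − 171.18 + 660.37 = 476.75 ft.
Depth below ground = 539.4 − 476.75 = 62.7 ft.

62.7 ft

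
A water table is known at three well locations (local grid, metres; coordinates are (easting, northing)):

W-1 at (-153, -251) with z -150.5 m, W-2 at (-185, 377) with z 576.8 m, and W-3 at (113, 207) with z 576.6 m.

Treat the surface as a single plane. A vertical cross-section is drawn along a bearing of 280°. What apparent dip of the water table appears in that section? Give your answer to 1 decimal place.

Two edge vectors: W-1→W-2 = (-32, 628, 727.3), W-1→W-3 = (266, 458, 727.1).
Normal n = (W-1→W-2) × (W-1→W-3) = (123515.4, 216729, -181704).
So ∂z/∂E = −n_x/n_z = 0.67976 and ∂z/∂N = −n_y/n_z = 1.19276.
Unit vector along 280° is (sin 280°, cos 280°) = (-0.9848, 0.1736).
Slope in that direction = a·(-0.9848) + b·(0.1736) = −0.46231.
Apparent dip = arctan|0.46231| = 24.8° (true dip is 53.9°, so apparent ≤ true as expected).

24.8°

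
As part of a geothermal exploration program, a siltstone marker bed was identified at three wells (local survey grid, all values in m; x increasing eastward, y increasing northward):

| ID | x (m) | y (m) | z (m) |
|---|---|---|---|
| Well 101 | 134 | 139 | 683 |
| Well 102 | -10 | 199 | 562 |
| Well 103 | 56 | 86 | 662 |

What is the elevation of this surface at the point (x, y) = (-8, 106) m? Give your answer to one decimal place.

611.7 m

Two edge vectors: Well 101→Well 102 = (-144, 60, -121), Well 101→Well 103 = (-78, -53, -21).
Normal n = (Well 101→Well 102) × (Well 101→Well 103) = (-7673, 6414, 12312).
So ∂z/∂x = −n_x/n_z = 0.62321 and ∂z/∂y = −n_y/n_z = −0.52096.
Intercept c from Well 101: 683 − 83.51 + 72.41 = 671.90.
At (-8, 106): z = −5.0 − 55.2 + 671.90 = 611.7 m.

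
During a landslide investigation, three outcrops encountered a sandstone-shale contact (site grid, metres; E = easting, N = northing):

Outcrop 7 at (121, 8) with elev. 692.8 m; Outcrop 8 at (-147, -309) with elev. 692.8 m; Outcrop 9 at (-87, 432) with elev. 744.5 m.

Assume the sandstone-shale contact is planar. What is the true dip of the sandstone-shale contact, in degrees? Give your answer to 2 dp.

Two edge vectors: Outcrop 7→Outcrop 8 = (-268, -317, 0), Outcrop 7→Outcrop 9 = (-208, 424, 51.7).
Normal n = (Outcrop 7→Outcrop 8) × (Outcrop 7→Outcrop 9) = (-16388.9, 13855.6, -179568).
So ∂z/∂E = −n_x/n_z = −0.09127 and ∂z/∂N = −n_y/n_z = 0.07716.
Gradient magnitude |∇z| = √(a² + b²) = √(0.00833 + 0.00595) = 0.11951.
True dip = arctan(0.11951) = 6.82°, dipping toward SE (azimuth ≈ 130°).

6.82°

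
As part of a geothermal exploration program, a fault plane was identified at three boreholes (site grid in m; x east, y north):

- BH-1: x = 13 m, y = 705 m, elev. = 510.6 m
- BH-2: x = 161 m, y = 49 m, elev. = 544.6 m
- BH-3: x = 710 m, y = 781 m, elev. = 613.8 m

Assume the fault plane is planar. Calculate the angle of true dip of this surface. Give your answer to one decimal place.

Two edge vectors: BH-1→BH-2 = (148, -656, 34), BH-1→BH-3 = (697, 76, 103.2).
Normal n = (BH-1→BH-2) × (BH-1→BH-3) = (-70283.2, 8424.4, 468480).
So ∂z/∂x = −n_x/n_z = 0.15002 and ∂z/∂y = −n_y/n_z = −0.01798.
Gradient magnitude |∇z| = √(a² + b²) = √(0.02251 + 0.00032) = 0.15110.
True dip = arctan(0.15110) = 8.6°, dipping toward W (azimuth ≈ 277°).

8.6°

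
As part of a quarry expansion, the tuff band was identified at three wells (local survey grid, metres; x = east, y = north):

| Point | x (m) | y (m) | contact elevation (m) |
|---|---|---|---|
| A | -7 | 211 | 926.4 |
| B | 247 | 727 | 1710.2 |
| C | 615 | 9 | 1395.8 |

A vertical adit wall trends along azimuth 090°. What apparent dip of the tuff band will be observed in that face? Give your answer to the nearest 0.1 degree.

Let the plane be z = a·x + b·y + c.
B−A: 254a + 516b = 783.8;  C−A: 622a − 202b = 469.4.
Solving gives a = 1.07596, b = 0.98935.
Unit vector along 090° is (sin 90°, cos 90°) = (1.0000, 0.0000).
Slope in that direction = a·(1.0000) + b·(0.0000) = 1.07596.
Apparent dip = arctan|1.07596| = 47.1° (true dip is 55.6°, so apparent ≤ true as expected).

47.1°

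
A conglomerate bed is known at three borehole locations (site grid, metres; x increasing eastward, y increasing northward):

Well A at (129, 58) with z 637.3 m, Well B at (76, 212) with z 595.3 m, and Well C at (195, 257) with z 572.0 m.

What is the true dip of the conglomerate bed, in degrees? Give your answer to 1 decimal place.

17.3°

Let the plane be z = a·x + b·y + c.
Well B−Well A: −53a + 154b = −42;  Well C−Well A: 66a + 199b = −65.3.
Solving gives a = −0.08200, b = −0.30095.
Gradient magnitude |∇z| = √(a² + b²) = √(0.00672 + 0.09057) = 0.31192.
True dip = arctan(0.31192) = 17.3°, dipping toward NNE (azimuth ≈ 015°).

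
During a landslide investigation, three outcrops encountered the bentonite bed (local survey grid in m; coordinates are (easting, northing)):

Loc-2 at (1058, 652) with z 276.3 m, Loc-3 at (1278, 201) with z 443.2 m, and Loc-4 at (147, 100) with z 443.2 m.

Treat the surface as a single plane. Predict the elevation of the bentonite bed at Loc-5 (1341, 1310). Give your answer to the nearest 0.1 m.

Two edge vectors: Loc-2→Loc-3 = (220, -451, 166.9), Loc-2→Loc-4 = (-911, -552, 166.9).
Normal n = (Loc-2→Loc-3) × (Loc-2→Loc-4) = (16856.9, -188763.9, -532301).
So ∂z/∂E = −n_x/n_z = 0.031668 and ∂z/∂N = −n_y/n_z = −0.354619.
Intercept c from Loc-2: 276.3 − 33.50 + 231.21 = 474.01.
At (1341, 1310): z = 42.5 − 464.6 + 474.01 = 51.9 m.

51.9 m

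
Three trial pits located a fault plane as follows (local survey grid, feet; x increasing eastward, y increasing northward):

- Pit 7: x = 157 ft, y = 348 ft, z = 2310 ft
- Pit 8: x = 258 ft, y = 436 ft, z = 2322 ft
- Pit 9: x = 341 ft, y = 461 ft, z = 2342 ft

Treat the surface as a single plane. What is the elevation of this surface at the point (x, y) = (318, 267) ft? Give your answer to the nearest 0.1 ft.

Let the plane be z = a·x + b·y + c.
Pit 8−Pit 7: 101a + 88b = 12;  Pit 9−Pit 7: 184a + 113b = 32.
Solving gives a = 0.30550, b = −0.21427.
Then c = 2310 − a·157 − b·348 = 2336.60.
At (318, 267): z = 97.2 − 57.2 + 2336.60 = 2376.5 ft.

2376.5 ft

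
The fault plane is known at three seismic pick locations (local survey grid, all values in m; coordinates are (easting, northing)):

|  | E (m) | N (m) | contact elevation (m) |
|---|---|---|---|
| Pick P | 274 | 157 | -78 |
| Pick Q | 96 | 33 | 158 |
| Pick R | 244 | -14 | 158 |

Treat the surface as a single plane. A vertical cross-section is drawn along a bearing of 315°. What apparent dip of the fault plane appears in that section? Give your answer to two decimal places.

32.25°

Let the plane be z = a·E + b·N + c.
Pick Q−Pick P: −178a − 124b = 236;  Pick R−Pick P: −30a − 171b = 236.
Solving gives a = −0.41515, b = −1.30728.
Unit vector along 315° is (sin 315°, cos 315°) = (-0.7071, 0.7071).
Slope in that direction = a·(-0.7071) + b·(0.7071) = −0.63083.
Apparent dip = arctan|0.63083| = 32.25° (true dip is 53.9°, so apparent ≤ true as expected).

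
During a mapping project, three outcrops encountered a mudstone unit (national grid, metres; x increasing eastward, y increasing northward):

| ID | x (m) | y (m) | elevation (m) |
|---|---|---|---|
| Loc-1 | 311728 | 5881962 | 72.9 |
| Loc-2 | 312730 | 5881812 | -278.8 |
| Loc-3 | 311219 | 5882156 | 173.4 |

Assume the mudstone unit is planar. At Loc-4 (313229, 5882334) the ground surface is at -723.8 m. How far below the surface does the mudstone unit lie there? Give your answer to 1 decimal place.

Let the plane be z = a·x + b·y + c.
Loc-2−Loc-1: 1002a − 150b = −351.7;  Loc-3−Loc-1: −509a + 194b = 100.5.
Solving gives a = −0.450319389, b = −0.663466850.
Then c = 72.9 − a·311728 − b·5881962 = 4042936.86.
At (313229, 5882334): z_contact = −141053.09 − 3902733.61 + 4042936.86 = -849.84 m.
Depth below ground = -723.8 − (-849.84) = 126.0 m.

126.0 m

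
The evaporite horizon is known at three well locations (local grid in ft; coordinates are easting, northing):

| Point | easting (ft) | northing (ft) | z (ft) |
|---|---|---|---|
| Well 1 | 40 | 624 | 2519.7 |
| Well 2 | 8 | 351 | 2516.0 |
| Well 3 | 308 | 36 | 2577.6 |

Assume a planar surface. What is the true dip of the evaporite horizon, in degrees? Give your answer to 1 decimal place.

Two edge vectors: Well 1→Well 2 = (-32, -273, -3.7), Well 1→Well 3 = (268, -588, 57.9).
Normal n = (Well 1→Well 2) × (Well 1→Well 3) = (-17982.3, 861.2, 91980).
So ∂z/∂easting = −n_x/n_z = 0.19550 and ∂z/∂northing = −n_y/n_z = −0.00936.
Gradient magnitude |∇z| = √(a² + b²) = √(0.03822 + 0.00009) = 0.19573.
True dip = arctan(0.19573) = 11.1°, dipping toward W (azimuth ≈ 273°).

11.1°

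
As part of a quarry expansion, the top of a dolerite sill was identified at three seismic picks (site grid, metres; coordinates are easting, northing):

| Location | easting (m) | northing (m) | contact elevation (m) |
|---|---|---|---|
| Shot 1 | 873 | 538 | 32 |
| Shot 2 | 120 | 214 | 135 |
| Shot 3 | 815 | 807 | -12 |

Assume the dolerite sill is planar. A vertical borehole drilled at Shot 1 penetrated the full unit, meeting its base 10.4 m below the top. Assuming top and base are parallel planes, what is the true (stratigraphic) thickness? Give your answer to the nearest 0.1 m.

Two edge vectors: Shot 1→Shot 2 = (-753, -324, 103), Shot 1→Shot 3 = (-58, 269, -44).
Normal n = (Shot 1→Shot 2) × (Shot 1→Shot 3) = (-13451, -39106, -221349).
So ∂z/∂easting = −n_x/n_z = −0.06077 and ∂z/∂northing = −n_y/n_z = −0.17667.
|∇z| = √(a²+b²) = 0.18683, so dip δ = arctan(0.18683) = 10.58°.
True thickness = vertical thickness × cos δ = 10.4 × cos 10.58° = 10.2 m.

10.2 m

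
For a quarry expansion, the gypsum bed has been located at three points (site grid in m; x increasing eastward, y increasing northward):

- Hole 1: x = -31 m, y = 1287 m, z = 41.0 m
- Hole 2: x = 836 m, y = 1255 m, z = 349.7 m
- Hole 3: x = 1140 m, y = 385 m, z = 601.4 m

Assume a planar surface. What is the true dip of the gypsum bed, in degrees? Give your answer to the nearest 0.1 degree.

Two edge vectors: Hole 1→Hole 2 = (867, -32, 308.7), Hole 1→Hole 3 = (1171, -902, 560.4).
Normal n = (Hole 1→Hole 2) × (Hole 1→Hole 3) = (260514.6, -124379.1, -744562).
So ∂z/∂x = −n_x/n_z = 0.34989 and ∂z/∂y = −n_y/n_z = −0.16705.
Gradient magnitude |∇z| = √(a² + b²) = √(0.12242 + 0.02791) = 0.38772.
True dip = arctan(0.38772) = 21.2°, dipping toward WNW (azimuth ≈ 296°).

21.2°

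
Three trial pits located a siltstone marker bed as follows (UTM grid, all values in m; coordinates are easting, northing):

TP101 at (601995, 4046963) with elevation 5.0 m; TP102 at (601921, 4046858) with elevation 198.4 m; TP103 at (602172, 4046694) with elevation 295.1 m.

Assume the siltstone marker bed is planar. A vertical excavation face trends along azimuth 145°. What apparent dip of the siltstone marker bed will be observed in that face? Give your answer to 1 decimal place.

Two edge vectors: TP101→TP102 = (-74, -105, 193.4), TP101→TP103 = (177, -269, 290.1).
Normal n = (TP101→TP102) × (TP101→TP103) = (21564.1, 55699.2, 38491).
So ∂z/∂easting = −n_x/n_z = −0.56024 and ∂z/∂northing = −n_y/n_z = −1.44707.
Unit vector along 145° is (sin 145°, cos 145°) = (0.5736, -0.8192).
Slope in that direction = a·(0.5736) + b·(-0.8192) = 0.86403.
Apparent dip = arctan|0.86403| = 40.8° (true dip is 57.2°, so apparent ≤ true as expected).

40.8°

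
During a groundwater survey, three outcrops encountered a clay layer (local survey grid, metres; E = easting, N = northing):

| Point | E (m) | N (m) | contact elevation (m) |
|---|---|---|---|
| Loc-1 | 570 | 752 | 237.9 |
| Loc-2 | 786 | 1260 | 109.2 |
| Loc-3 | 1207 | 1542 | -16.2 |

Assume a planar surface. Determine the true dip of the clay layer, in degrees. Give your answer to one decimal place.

Two edge vectors: Loc-1→Loc-2 = (216, 508, -128.7), Loc-1→Loc-3 = (637, 790, -254.1).
Normal n = (Loc-1→Loc-2) × (Loc-1→Loc-3) = (-27409.8, -27096.3, -152956).
So ∂z/∂E = −n_x/n_z = −0.17920 and ∂z/∂N = −n_y/n_z = −0.17715.
Gradient magnitude |∇z| = √(a² + b²) = √(0.03211 + 0.03138) = 0.25198.
True dip = arctan(0.25198) = 14.1°, dipping toward NE (azimuth ≈ 045°).

14.1°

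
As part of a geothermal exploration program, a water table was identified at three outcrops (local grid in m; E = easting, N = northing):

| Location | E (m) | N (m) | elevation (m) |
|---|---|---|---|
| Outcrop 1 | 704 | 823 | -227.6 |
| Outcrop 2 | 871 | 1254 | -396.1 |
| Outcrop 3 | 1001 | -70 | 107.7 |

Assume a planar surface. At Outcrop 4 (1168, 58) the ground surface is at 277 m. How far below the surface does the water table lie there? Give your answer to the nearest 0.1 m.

221.9 m

Let the plane be z = a·E + b·N + c.
Outcrop 2−Outcrop 1: 167a + 431b = −168.5;  Outcrop 3−Outcrop 1: 297a − 893b = 335.3.
Solving gives a = −0.021492, b = −0.382624.
Then c = -227.6 − a·704 − b·823 = 102.43.
At (1168, 58): z_contact = −25.10 − 22.19 + 102.43 = 55.14 m.
Depth below ground = 277 − 55.14 = 221.9 m.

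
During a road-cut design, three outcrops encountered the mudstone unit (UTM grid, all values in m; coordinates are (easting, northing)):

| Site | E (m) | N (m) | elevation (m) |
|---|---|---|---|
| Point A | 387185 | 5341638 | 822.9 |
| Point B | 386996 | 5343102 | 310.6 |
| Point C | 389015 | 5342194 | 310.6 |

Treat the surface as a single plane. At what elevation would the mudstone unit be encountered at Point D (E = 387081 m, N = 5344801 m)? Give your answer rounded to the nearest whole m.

-335 m

Let the plane be z = a·E + b·N + c.
Point B−Point A: −189a + 1464b = −512.3;  Point C−Point A: 1830a + 556b = −512.3.
Solving gives a = −0.16707411, b = −0.37150069.
Then c = 822.9 − a·387185 − b·5341638 = 2049933.68.
At (387081, 5344801): z = −64671.2 − 1985597.2 + 2049933.68 = -334.8 m.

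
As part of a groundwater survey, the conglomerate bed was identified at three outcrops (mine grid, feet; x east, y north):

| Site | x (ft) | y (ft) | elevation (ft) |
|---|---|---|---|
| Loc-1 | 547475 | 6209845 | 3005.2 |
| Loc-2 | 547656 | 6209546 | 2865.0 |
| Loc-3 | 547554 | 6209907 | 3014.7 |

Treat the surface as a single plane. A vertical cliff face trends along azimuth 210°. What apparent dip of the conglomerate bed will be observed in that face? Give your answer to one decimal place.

Let the plane be z = a·x + b·y + c.
Loc-2−Loc-1: 181a − 299b = −140.2;  Loc-3−Loc-1: 79a + 62b = 9.5.
Solving gives a = −0.16795, b = 0.36723.
Unit vector along 210° is (sin 210°, cos 210°) = (-0.5000, -0.8660).
Slope in that direction = a·(-0.5000) + b·(-0.8660) = −0.23405.
Apparent dip = arctan|0.23405| = 13.2° (true dip is 22.0°, so apparent ≤ true as expected).

13.2°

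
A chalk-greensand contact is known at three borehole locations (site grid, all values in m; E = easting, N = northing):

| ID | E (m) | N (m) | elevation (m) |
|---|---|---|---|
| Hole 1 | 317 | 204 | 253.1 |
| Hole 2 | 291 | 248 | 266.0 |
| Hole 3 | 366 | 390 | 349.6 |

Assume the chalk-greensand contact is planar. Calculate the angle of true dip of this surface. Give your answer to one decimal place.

27.5°

Let the plane be z = a·E + b·N + c.
Hole 2−Hole 1: −26a + 44b = 12.9;  Hole 3−Hole 1: 49a + 186b = 96.5.
Solving gives a = 0.26410, b = 0.44924.
Gradient magnitude |∇z| = √(a² + b²) = √(0.06975 + 0.20182) = 0.52112.
True dip = arctan(0.52112) = 27.5°, dipping toward SSW (azimuth ≈ 210°).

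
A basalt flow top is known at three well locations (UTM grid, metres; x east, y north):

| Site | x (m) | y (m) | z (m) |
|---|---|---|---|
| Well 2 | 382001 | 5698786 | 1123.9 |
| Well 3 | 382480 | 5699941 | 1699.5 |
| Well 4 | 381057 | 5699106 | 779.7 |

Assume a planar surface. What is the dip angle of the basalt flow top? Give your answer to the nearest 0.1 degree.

29.2°

Two edge vectors: Well 2→Well 3 = (479, 1155, 575.6), Well 2→Well 4 = (-944, 320, -344.2).
Normal n = (Well 2→Well 3) × (Well 2→Well 4) = (-581743, -378494.6, 1243600).
So ∂z/∂x = −n_x/n_z = 0.46779 and ∂z/∂y = −n_y/n_z = 0.30435.
Gradient magnitude |∇z| = √(a² + b²) = √(0.21883 + 0.09263) = 0.55808.
True dip = arctan(0.55808) = 29.2°, dipping toward WSW (azimuth ≈ 237°).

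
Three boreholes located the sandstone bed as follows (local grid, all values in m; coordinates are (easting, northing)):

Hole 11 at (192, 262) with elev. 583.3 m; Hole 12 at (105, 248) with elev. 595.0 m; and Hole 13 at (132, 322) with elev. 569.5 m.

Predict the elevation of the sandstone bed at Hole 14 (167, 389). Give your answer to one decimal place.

Let the plane be z = a·E + b·N + c.
Hole 12−Hole 11: −87a − 14b = 11.7;  Hole 13−Hole 11: −60a + 60b = −13.8.
Solving gives a = −0.08396, b = −0.31396.
Then c = 583.3 − a·192 − b·262 = 681.68.
At (167, 389): z = −14.0 − 122.1 + 681.68 = 545.5 m.

545.5 m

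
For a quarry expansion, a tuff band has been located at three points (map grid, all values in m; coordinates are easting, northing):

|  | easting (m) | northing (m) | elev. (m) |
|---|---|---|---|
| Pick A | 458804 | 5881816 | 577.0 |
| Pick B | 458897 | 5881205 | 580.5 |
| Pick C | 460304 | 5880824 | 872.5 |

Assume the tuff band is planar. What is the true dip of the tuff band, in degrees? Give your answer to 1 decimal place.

Two edge vectors: Pick A→Pick B = (93, -611, 3.5), Pick A→Pick C = (1500, -992, 295.5).
Normal n = (Pick A→Pick B) × (Pick A→Pick C) = (-177078.5, -22231.5, 824244).
So ∂z/∂easting = −n_x/n_z = 0.21484 and ∂z/∂northing = −n_y/n_z = 0.02697.
Gradient magnitude |∇z| = √(a² + b²) = √(0.04616 + 0.00073) = 0.21652.
True dip = arctan(0.21652) = 12.2°, dipping toward W (azimuth ≈ 263°).

12.2°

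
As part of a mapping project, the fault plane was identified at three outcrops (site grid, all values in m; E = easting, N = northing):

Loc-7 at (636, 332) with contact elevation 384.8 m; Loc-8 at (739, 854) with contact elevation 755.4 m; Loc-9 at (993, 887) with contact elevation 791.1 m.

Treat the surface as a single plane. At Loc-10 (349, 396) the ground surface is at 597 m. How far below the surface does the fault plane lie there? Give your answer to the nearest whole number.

182 m

Two edge vectors: Loc-7→Loc-8 = (103, 522, 370.6), Loc-7→Loc-9 = (357, 555, 406.3).
Normal n = (Loc-7→Loc-8) × (Loc-7→Loc-9) = (6405.6, 90455.3, -129189).
So ∂z/∂E = −n_x/n_z = 0.04958 and ∂z/∂N = −n_y/n_z = 0.70018.
Intercept c from Loc-7: 384.8 − 31.53 − 232.46 = 120.81.
At (349, 396): z_contact = 17.3 + 277.3 + 120.81 = 415.4 m.
Depth below ground = 597 − 415.4 = 182 m.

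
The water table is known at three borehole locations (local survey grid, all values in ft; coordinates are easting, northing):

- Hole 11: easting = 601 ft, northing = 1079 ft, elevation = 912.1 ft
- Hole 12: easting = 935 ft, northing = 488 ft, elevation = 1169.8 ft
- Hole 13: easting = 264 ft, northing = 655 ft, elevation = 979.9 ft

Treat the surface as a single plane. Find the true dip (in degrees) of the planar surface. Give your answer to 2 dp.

20.81°

Let the plane be z = a·easting + b·northing + c.
Hole 12−Hole 11: 334a − 591b = 257.7;  Hole 13−Hole 11: −337a − 424b = 67.8.
Solving gives a = 0.20305, b = −0.32129.
Gradient magnitude |∇z| = √(a² + b²) = √(0.04123 + 0.10323) = 0.38007.
True dip = arctan(0.38007) = 20.81°, dipping toward NNW (azimuth ≈ 328°).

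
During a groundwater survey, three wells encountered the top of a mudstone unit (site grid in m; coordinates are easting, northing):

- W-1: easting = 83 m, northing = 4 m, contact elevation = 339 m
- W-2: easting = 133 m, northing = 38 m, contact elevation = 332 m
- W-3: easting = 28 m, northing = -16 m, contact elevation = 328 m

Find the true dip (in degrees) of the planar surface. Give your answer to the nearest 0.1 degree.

50.8°

Two edge vectors: W-1→W-2 = (50, 34, -7), W-1→W-3 = (-55, -20, -11).
Normal n = (W-1→W-2) × (W-1→W-3) = (-514, 935, 870).
So ∂z/∂easting = −n_x/n_z = 0.59080 and ∂z/∂northing = −n_y/n_z = −1.07471.
Gradient magnitude |∇z| = √(a² + b²) = √(0.34905 + 1.15501) = 1.22640.
True dip = arctan(1.22640) = 50.8°, dipping toward NNW (azimuth ≈ 331°).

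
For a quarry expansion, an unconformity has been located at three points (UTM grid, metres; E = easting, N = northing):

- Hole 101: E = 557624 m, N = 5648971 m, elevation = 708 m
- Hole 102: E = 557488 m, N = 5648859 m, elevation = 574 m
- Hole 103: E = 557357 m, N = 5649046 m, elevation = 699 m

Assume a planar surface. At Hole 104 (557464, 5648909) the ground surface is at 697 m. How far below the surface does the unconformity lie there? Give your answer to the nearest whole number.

Let the plane be z = a·E + b·N + c.
Hole 102−Hole 101: −136a − 112b = −134;  Hole 103−Hole 101: −267a + 75b = −9.
Solving gives a = 0.27573309, b = 0.86160981.
Then c = 708 − a·557624 − b·5648971 = −5020256.25.
At (557464, 5648909): z_contact = 153711.3 + 4867155.4 − 5020256.25 = 610.5 m.
Depth below ground = 697 − 610.5 = 87 m.

87 m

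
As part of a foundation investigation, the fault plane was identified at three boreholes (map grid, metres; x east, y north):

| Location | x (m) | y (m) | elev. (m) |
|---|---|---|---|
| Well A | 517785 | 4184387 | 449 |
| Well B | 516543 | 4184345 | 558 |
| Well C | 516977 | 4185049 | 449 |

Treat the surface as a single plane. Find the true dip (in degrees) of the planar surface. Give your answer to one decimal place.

Two edge vectors: Well A→Well B = (-1242, -42, 109), Well A→Well C = (-808, 662, 0).
Normal n = (Well A→Well B) × (Well A→Well C) = (-72158, -88072, -856140).
So ∂z/∂x = −n_x/n_z = −0.08428 and ∂z/∂y = −n_y/n_z = −0.10287.
Gradient magnitude |∇z| = √(a² + b²) = √(0.00710 + 0.01058) = 0.13299.
True dip = arctan(0.13299) = 7.6°, dipping toward NE (azimuth ≈ 039°).

7.6°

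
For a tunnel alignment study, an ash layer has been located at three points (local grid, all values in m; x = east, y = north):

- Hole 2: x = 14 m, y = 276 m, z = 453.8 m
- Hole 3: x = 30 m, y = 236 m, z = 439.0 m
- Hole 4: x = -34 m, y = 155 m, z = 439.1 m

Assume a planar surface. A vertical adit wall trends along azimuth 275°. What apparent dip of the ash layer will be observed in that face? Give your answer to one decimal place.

18.4°

Let the plane be z = a·x + b·y + c.
Hole 3−Hole 2: 16a − 40b = −14.8;  Hole 4−Hole 2: −48a − 121b = −14.7.
Solving gives a = −0.31193, b = 0.24523.
Unit vector along 275° is (sin 275°, cos 275°) = (-0.9962, 0.0872).
Slope in that direction = a·(-0.9962) + b·(0.0872) = 0.33212.
Apparent dip = arctan|0.33212| = 18.4° (true dip is 21.6°, so apparent ≤ true as expected).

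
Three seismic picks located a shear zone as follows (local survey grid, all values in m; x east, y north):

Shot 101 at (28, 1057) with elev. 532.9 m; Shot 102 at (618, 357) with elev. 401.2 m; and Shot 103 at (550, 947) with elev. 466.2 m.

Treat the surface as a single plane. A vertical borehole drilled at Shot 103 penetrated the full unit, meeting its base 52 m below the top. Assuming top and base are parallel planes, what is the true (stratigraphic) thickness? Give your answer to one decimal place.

Two edge vectors: Shot 101→Shot 102 = (590, -700, -131.7), Shot 101→Shot 103 = (522, -110, -66.7).
Normal n = (Shot 101→Shot 102) × (Shot 101→Shot 103) = (32203, -29394.4, 300500).
So ∂z/∂x = −n_x/n_z = −0.10716 and ∂z/∂y = −n_y/n_z = 0.09782.
|∇z| = √(a²+b²) = 0.14510, so dip δ = arctan(0.14510) = 8.26°.
True thickness = vertical thickness × cos δ = 52 × cos 8.26° = 51.5 m.

51.5 m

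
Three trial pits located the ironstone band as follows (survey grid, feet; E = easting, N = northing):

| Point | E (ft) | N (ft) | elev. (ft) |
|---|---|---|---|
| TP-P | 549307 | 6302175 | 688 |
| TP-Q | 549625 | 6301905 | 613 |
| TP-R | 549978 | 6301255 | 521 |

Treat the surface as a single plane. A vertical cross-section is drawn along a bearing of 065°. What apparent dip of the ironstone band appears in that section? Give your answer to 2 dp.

10.43°

Two edge vectors: TP-P→TP-Q = (318, -270, -75), TP-P→TP-R = (671, -920, -167).
Normal n = (TP-P→TP-Q) × (TP-P→TP-R) = (-23910, 2781, -111390).
So ∂z/∂E = −n_x/n_z = −0.21465 and ∂z/∂N = −n_y/n_z = 0.02497.
Unit vector along 065° is (sin 65°, cos 65°) = (0.9063, 0.4226).
Slope in that direction = a·(0.9063) + b·(0.4226) = −0.18399.
Apparent dip = arctan|0.18399| = 10.43° (true dip is 12.2°, so apparent ≤ true as expected).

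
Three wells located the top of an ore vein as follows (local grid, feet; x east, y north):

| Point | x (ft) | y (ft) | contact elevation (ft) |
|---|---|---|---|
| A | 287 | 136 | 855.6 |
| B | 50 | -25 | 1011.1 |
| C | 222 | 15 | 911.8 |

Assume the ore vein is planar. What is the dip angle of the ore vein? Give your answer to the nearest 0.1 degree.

29.4°

Let the plane be z = a·x + b·y + c.
B−A: −237a − 161b = 155.5;  C−A: −65a − 121b = 56.2.
Solving gives a = −0.53631, b = −0.17636.
Gradient magnitude |∇z| = √(a² + b²) = √(0.28763 + 0.03110) = 0.56456.
True dip = arctan(0.56456) = 29.4°, dipping toward ENE (azimuth ≈ 072°).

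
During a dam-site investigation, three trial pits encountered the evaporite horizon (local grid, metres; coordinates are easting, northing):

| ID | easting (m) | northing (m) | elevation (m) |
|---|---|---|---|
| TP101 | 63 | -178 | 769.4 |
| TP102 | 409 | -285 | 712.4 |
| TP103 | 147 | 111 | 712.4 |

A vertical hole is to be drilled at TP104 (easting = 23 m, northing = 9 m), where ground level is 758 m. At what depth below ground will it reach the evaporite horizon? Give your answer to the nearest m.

6 m

Two edge vectors: TP101→TP102 = (346, -107, -57), TP101→TP103 = (84, 289, -57).
Normal n = (TP101→TP102) × (TP101→TP103) = (22572, 14934, 108982).
So ∂z/∂easting = −n_x/n_z = −0.20712 and ∂z/∂northing = −n_y/n_z = −0.13703.
Intercept c from TP101: 769.4 + 13.05 − 24.39 = 758.06.
At (23, 9): z_contact = −4.8 − 1.2 + 758.06 = 752.1 m.
Depth below ground = 758 − 752.1 = 6 m.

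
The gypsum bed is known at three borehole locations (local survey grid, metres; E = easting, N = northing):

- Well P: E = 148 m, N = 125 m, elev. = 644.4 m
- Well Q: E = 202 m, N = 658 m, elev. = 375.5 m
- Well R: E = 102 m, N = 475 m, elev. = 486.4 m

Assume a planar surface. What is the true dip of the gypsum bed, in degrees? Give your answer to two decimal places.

28.04°

Two edge vectors: Well P→Well Q = (54, 533, -268.9), Well P→Well R = (-46, 350, -158).
Normal n = (Well P→Well Q) × (Well P→Well R) = (9901, 20901.4, 43418).
So ∂z/∂E = −n_x/n_z = −0.22804 and ∂z/∂N = −n_y/n_z = −0.48140.
Gradient magnitude |∇z| = √(a² + b²) = √(0.05200 + 0.23175) = 0.53268.
True dip = arctan(0.53268) = 28.04°, dipping toward NNE (azimuth ≈ 025°).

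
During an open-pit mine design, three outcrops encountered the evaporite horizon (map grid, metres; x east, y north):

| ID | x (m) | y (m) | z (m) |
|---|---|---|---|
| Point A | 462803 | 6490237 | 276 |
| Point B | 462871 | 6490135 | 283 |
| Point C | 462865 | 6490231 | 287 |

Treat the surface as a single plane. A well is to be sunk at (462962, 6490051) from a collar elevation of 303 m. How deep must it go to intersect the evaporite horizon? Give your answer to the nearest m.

Let the plane be z = a·x + b·y + c.
Point B−Point A: 68a − 102b = 7;  Point C−Point A: 62a − 6b = 11.
Solving gives a = 0.18255578, b = 0.05307640.
Then c = 276 − a·462803 − b·6490237 = −428689.80.
At (462962, 6490051): z_contact = 84516.4 + 344468.6 − 428689.80 = 295.2 m.
Depth below ground = 303 − 295.2 = 8 m.

8 m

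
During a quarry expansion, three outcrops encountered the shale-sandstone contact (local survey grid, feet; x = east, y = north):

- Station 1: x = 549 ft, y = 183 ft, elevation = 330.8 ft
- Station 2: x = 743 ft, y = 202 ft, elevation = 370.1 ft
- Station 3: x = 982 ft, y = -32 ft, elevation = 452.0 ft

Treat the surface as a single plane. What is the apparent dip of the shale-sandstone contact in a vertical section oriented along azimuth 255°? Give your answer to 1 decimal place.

Two edge vectors: Station 1→Station 2 = (194, 19, 39.3), Station 1→Station 3 = (433, -215, 121.2).
Normal n = (Station 1→Station 2) × (Station 1→Station 3) = (10752.3, -6495.9, -49937).
So ∂z/∂x = −n_x/n_z = 0.21532 and ∂z/∂y = −n_y/n_z = −0.13008.
Unit vector along 255° is (sin 255°, cos 255°) = (-0.9659, -0.2588).
Slope in that direction = a·(-0.9659) + b·(-0.2588) = −0.17431.
Apparent dip = arctan|0.17431| = 9.9° (true dip is 14.1°, so apparent ≤ true as expected).

9.9°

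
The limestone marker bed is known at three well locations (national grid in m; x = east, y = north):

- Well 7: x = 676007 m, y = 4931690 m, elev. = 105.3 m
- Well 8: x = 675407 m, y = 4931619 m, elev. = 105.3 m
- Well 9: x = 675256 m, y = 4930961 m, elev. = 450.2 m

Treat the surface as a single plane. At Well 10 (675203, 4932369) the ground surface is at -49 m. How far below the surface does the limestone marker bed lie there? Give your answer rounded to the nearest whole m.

263 m

Let the plane be z = a·x + b·y + c.
Well 8−Well 7: −600a − 71b = 0;  Well 9−Well 7: −751a − 729b = 344.9.
Solving gives a = 0.06375746, b = −0.53879540.
Then c = 105.3 − a·676007 − b·4931690 = 2614176.72.
At (675203, 4932369): z_contact = 43049.2 − 2657537.7 + 2614176.72 = -311.8 m.
Depth below ground = -49 − (-311.8) = 263 m.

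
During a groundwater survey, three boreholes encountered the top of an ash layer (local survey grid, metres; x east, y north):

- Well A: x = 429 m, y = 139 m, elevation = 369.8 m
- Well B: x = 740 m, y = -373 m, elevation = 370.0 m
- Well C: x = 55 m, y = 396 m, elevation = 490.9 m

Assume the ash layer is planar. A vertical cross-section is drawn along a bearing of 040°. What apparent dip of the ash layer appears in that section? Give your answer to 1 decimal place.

31.7°

Two edge vectors: Well A→Well B = (311, -512, 0.2), Well A→Well C = (-374, 257, 121.1).
Normal n = (Well A→Well B) × (Well A→Well C) = (-62054.6, -37736.9, -111561).
So ∂z/∂x = −n_x/n_z = −0.55624 and ∂z/∂y = −n_y/n_z = −0.33826.
Unit vector along 040° is (sin 40°, cos 40°) = (0.6428, 0.7660).
Slope in that direction = a·(0.6428) + b·(0.7660) = −0.61667.
Apparent dip = arctan|0.61667| = 31.7° (true dip is 33.1°, so apparent ≤ true as expected).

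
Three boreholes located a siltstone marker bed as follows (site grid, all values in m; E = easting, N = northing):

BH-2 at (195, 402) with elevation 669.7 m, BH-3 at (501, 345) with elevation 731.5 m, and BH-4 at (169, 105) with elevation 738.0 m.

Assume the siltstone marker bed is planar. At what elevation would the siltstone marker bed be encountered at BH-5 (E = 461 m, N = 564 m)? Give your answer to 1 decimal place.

671.9 m

Let the plane be z = a·E + b·N + c.
BH-3−BH-2: 306a − 57b = 61.8;  BH-4−BH-2: −26a − 297b = 68.3.
Solving gives a = 0.15657, b = −0.24367.
Then c = 669.7 − a·195 − b·402 = 737.13.
At (461, 564): z = 72.2 − 137.4 + 737.13 = 671.9 m.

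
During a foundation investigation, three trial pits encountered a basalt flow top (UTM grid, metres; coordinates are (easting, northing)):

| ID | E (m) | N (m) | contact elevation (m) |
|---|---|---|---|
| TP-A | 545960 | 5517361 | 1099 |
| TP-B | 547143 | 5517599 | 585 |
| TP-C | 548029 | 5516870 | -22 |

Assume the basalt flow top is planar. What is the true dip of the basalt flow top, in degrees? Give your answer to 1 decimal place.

28.5°

Two edge vectors: TP-A→TP-B = (1183, 238, -514), TP-A→TP-C = (2069, -491, -1121).
Normal n = (TP-A→TP-B) × (TP-A→TP-C) = (-519172, 262677, -1073275).
So ∂z/∂E = −n_x/n_z = −0.48373 and ∂z/∂N = −n_y/n_z = 0.24474.
Gradient magnitude |∇z| = √(a² + b²) = √(0.23399 + 0.05990) = 0.54212.
True dip = arctan(0.54212) = 28.5°, dipping toward ESE (azimuth ≈ 117°).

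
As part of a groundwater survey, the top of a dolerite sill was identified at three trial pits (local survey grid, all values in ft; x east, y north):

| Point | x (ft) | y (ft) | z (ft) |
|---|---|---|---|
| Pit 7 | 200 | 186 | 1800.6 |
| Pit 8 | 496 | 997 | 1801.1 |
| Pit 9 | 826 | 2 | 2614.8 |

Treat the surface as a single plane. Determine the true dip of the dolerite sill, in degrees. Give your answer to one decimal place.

51.3°

Two edge vectors: Pit 7→Pit 8 = (296, 811, 0.5), Pit 7→Pit 9 = (626, -184, 814.2).
Normal n = (Pit 7→Pit 8) × (Pit 7→Pit 9) = (660408.2, -240690.2, -562150).
So ∂z/∂x = −n_x/n_z = 1.17479 and ∂z/∂y = −n_y/n_z = −0.42816.
Gradient magnitude |∇z| = √(a² + b²) = √(1.38013 + 0.18332) = 1.25038.
True dip = arctan(1.25038) = 51.3°, dipping toward WNW (azimuth ≈ 290°).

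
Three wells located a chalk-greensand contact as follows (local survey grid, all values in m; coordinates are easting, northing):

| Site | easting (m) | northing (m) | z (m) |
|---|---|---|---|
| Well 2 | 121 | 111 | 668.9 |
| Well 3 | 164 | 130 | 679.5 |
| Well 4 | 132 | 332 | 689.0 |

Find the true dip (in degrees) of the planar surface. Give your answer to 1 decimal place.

Two edge vectors: Well 2→Well 3 = (43, 19, 10.6), Well 2→Well 4 = (11, 221, 20.1).
Normal n = (Well 2→Well 3) × (Well 2→Well 4) = (-1960.7, -747.7, 9294).
So ∂z/∂easting = −n_x/n_z = 0.21096 and ∂z/∂northing = −n_y/n_z = 0.08045.
Gradient magnitude |∇z| = √(a² + b²) = √(0.04451 + 0.00647) = 0.22578.
True dip = arctan(0.22578) = 12.7°, dipping toward WSW (azimuth ≈ 249°).

12.7°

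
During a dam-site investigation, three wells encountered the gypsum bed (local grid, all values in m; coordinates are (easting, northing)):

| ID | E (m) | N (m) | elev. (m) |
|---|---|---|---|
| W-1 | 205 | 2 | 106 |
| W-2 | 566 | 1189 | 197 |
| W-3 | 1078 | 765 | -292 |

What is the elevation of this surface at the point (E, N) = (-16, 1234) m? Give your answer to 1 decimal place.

624.7 m

Two edge vectors: W-1→W-2 = (361, 1187, 91), W-1→W-3 = (873, 763, -398).
Normal n = (W-1→W-2) × (W-1→W-3) = (-541859, 223121, -760808).
So ∂z/∂E = −n_x/n_z = −0.712215 and ∂z/∂N = −n_y/n_z = 0.293268.
Intercept c from W-1: 106 + 146.00 − 0.59 = 251.42.
At (-16, 1234): z = 11.4 + 361.9 + 251.42 = 624.7 m.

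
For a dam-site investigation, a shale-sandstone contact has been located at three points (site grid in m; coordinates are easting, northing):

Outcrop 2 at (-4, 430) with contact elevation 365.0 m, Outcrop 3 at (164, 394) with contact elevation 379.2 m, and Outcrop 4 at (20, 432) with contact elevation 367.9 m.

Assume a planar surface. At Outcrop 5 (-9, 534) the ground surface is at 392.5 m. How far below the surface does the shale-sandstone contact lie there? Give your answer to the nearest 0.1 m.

15.4 m

Two edge vectors: Outcrop 2→Outcrop 3 = (168, -36, 14.2), Outcrop 2→Outcrop 4 = (24, 2, 2.9).
Normal n = (Outcrop 2→Outcrop 3) × (Outcrop 2→Outcrop 4) = (-132.8, -146.4, 1200).
So ∂z/∂easting = −n_x/n_z = 0.11067 and ∂z/∂northing = −n_y/n_z = 0.12200.
Intercept c from Outcrop 2: 365 + 0.44 − 52.46 = 312.98.
At (-9, 534): z_contact = −1.00 + 65.15 + 312.98 = 377.13 m.
Depth below ground = 392.5 − 377.13 = 15.4 m.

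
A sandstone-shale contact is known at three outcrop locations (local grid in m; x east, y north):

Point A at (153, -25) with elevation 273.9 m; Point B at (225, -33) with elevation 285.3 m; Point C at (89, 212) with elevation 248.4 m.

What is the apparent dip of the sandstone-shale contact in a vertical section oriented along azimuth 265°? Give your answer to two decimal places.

8.22°

Let the plane be z = a·x + b·y + c.
Point B−Point A: 72a − 8b = 11.4;  Point C−Point A: −64a + 237b = −25.5.
Solving gives a = 0.15091, b = −0.06684.
Unit vector along 265° is (sin 265°, cos 265°) = (-0.9962, -0.0872).
Slope in that direction = a·(-0.9962) + b·(-0.0872) = −0.14451.
Apparent dip = arctan|0.14451| = 8.22° (true dip is 9.4°, so apparent ≤ true as expected).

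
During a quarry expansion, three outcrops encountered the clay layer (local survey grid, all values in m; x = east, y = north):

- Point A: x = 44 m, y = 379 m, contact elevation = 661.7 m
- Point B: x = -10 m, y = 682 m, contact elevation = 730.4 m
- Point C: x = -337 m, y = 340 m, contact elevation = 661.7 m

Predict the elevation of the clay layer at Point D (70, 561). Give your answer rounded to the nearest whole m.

Let the plane be z = a·x + b·y + c.
Point B−Point A: −54a + 303b = 68.7;  Point C−Point A: −381a − 39b = 0.
Solving gives a = −0.02279, b = 0.22267.
Then c = 661.7 − a·44 − b·379 = 578.31.
At (70, 561): z = −1.6 + 124.9 + 578.31 = 701.6 m.

702 m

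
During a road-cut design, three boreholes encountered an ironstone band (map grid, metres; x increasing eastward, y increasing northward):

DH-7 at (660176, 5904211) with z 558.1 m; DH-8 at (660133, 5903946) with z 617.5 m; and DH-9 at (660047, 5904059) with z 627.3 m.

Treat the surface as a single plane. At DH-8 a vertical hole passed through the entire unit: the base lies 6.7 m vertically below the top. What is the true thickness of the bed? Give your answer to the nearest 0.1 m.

6.3 m

Two edge vectors: DH-7→DH-8 = (-43, -265, 59.4), DH-7→DH-9 = (-129, -152, 69.2).
Normal n = (DH-7→DH-8) × (DH-7→DH-9) = (-9309.2, -4687, -27649).
So ∂z/∂x = −n_x/n_z = −0.33669 and ∂z/∂y = −n_y/n_z = −0.16952.
|∇z| = √(a²+b²) = 0.37696, so dip δ = arctan(0.37696) = 20.65°.
True thickness = vertical thickness × cos δ = 6.7 × cos 20.65° = 6.3 m.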